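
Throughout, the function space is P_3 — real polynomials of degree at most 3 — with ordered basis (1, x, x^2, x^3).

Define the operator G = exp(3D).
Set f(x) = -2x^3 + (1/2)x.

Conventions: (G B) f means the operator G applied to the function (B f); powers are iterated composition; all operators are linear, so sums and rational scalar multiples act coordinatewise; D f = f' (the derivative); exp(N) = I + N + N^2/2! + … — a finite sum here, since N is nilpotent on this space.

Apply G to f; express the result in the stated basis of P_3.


the result is g(x) = -2x^3 - 18x^2 - (107/2)x - 105/2

order-1 term: -18x^2 + 3/2
order-2 term: -54x
order-3 term: -54
the series for exp(3D) f terminates at order 3
exp(3D) f = -2x^3 - 18x^2 - (107/2)x - 105/2


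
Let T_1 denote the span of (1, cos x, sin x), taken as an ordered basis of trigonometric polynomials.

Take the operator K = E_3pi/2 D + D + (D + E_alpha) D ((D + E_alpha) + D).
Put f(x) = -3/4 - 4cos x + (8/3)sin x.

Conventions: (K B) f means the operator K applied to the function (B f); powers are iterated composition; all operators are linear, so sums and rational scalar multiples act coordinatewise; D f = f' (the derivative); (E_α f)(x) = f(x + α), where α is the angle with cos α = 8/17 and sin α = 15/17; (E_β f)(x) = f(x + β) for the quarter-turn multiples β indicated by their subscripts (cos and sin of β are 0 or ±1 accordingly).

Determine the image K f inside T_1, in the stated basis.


g(x) = -(1804/289)cos x - (17452/867)sin x

D f = (8/3)cos x + 4sin x
E_3pi/2 D f = -4cos x + (8/3)sin x
D f = (8/3)cos x + 4sin x
D f = (8/3)cos x + 4sin x
E_alpha f = -3/4 + (8/17)cos x + (244/51)sin x
(D + E_alpha) f = -3/4 + (160/51)cos x + (448/51)sin x
D f = (8/3)cos x + 4sin x
((D + E_alpha) + D) f = -3/4 + (296/51)cos x + (652/51)sin x
D ((D + E_alpha) + D) f = (652/51)cos x - (296/51)sin x
D D ((D + E_alpha) + D) f = -(296/51)cos x - (652/51)sin x
E_alpha D ((D + E_alpha) + D) f = (776/867)cos x - (12148/867)sin x
(D + E_alpha) D ((D + E_alpha) + D) f = -(4256/867)cos x - (7744/289)sin x
(E_3pi/2 D + D + (D + E_alpha) D ((D + E_alpha) + D)) f = -(1804/289)cos x - (17452/867)sin x


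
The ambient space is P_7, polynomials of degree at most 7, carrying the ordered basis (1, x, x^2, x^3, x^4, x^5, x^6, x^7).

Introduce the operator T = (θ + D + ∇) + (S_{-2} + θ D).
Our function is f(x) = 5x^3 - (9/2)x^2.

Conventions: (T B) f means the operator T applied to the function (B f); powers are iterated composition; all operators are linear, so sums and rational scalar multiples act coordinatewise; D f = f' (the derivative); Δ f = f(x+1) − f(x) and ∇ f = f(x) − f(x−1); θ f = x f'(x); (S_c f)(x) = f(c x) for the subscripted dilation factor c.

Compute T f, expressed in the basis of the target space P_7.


θ f = 15x^3 - 9x^2
D f = 15x^2 - 9x
∇ f = 15x^2 - 24x + 19/2
(θ + D + ∇) f = 15x^3 + 21x^2 - 33x + 19/2
S_{-2} f = -40x^3 - 18x^2
D f = 15x^2 - 9x
θ D f = 30x^2 - 9x
(S_{-2} + θ D) f = -40x^3 + 12x^2 - 9x
((θ + D + ∇) + (S_{-2} + θ D)) f = -25x^3 + 33x^2 - 42x + 19/2

the image equals g(x) = -25x^3 + 33x^2 - 42x + 19/2


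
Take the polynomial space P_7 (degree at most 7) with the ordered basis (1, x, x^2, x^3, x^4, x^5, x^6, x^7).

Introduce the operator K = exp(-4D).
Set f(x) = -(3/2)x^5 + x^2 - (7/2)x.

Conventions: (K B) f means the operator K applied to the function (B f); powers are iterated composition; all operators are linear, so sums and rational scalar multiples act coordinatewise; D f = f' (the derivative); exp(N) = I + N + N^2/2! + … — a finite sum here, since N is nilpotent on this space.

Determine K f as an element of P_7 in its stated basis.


g(x) = -(3/2)x^5 + 30x^4 - 240x^3 + 961x^2 - (3863/2)x + 1566

order-1 term: 30x^4 - 8x + 14
order-2 term: -240x^3 + 16
order-3 term: 960x^2
order-4 term: -1920x
order-5 term: 1536
the series for exp(-4D) f terminates at order 5
exp(-4D) f = -(3/2)x^5 + 30x^4 - 240x^3 + 961x^2 - (3863/2)x + 1566


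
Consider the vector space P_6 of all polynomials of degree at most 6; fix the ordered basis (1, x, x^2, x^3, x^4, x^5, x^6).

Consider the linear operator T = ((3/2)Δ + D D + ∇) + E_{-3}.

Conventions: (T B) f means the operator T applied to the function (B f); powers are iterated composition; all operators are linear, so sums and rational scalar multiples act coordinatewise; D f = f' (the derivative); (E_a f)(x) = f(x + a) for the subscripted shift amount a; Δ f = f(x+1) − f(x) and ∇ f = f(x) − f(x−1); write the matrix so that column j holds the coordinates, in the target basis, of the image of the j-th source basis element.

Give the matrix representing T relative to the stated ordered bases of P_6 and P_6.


the matrix is [[1, -1/2, 23/2, -49/2, 163/2, -481/2, 1459/2]; [0, 1, -1, 69/2, -98, 815/2, -1443]; [0, 0, 1, -3/2, 69, -245, 2445/2]; [0, 0, 0, 1, -2, 115, -490]; [0, 0, 0, 0, 1, -5/2, 345/2]; [0, 0, 0, 0, 0, 1, -3]; [0, 0, 0, 0, 0, 0, 1]] (rows listed top to bottom)

image of 1: 1
image of x: x - 1/2
image of x^2: x^2 - x + 23/2
image of x^3: x^3 - (3/2)x^2 + (69/2)x - 49/2
image of x^4: x^4 - 2x^3 + 69x^2 - 98x + 163/2
image of x^5: x^5 - (5/2)x^4 + 115x^3 - 245x^2 + (815/2)x - 481/2
image of x^6: x^6 - 3x^5 + (345/2)x^4 - 490x^3 + (2445/2)x^2 - 1443x + 1459/2
each image's coordinates form column j of the matrix


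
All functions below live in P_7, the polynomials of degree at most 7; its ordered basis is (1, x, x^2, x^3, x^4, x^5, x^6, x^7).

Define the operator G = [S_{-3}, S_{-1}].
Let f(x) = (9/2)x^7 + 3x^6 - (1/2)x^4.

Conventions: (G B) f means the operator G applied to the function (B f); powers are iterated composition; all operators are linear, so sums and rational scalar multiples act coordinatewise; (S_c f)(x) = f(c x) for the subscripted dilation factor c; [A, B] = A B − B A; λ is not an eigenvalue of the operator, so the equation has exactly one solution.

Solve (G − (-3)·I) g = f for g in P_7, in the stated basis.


the result is g(x) = (3/2)x^7 + x^6 - (1/6)x^4

write g with unknown coordinates in the stated basis and equate coefficients in (G − (-3)·I) g = f
solving from the highest basis element down gives g = (3/2)x^7 + x^6 - (1/6)x^4
check: G g = 0
so G g − (-3)·g = (9/2)x^7 + 3x^6 - (1/2)x^4 = f ✓


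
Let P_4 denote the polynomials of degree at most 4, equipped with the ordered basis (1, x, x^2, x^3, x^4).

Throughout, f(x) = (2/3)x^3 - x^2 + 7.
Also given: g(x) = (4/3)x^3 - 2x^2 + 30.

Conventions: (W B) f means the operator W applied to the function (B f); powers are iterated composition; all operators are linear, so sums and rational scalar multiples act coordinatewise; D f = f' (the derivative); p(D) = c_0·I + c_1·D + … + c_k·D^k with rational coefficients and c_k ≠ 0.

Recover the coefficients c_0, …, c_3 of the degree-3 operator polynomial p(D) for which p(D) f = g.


c_0 = 2, c_1 = 0, c_2 = 0, c_3 = 4

D^0 f = (2/3)x^3 - x^2 + 7
D^1 f = 2x^2 - 2x
D^2 f = 4x - 2
D^3 f = 4
matching coefficients of g against c_0 f + c_1 Df + … from the top degree down determines the c_i
solution: c_0 = 2, c_1 = 0, c_2 = 0, c_3 = 4


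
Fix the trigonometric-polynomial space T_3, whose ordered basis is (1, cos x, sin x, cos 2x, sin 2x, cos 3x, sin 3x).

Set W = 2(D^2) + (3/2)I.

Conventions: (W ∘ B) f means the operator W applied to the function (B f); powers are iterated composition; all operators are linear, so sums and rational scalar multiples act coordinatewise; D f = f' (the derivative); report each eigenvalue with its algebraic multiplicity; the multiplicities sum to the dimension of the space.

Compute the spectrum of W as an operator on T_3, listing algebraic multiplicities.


λ = -33/2 (multiplicity 2), λ = -13/2 (multiplicity 2), λ = -1/2 (multiplicity 2), λ = 3/2 (multiplicity 1)

image of 1: 3/2
image of cos x: -(1/2)cos x
image of sin x: -(1/2)sin x
image of cos 2x: -(13/2)cos 2x
image of sin 2x: -(13/2)sin 2x
image of cos 3x: -(33/2)cos 3x
image of sin 3x: -(33/2)sin 3x
the matrix is diagonal; its diagonal is (3/2, -1/2, -1/2, -13/2, -13/2, -33/2, -33/2)
for a triangular matrix the eigenvalues are the diagonal entries, with algebraic multiplicity their repetition count


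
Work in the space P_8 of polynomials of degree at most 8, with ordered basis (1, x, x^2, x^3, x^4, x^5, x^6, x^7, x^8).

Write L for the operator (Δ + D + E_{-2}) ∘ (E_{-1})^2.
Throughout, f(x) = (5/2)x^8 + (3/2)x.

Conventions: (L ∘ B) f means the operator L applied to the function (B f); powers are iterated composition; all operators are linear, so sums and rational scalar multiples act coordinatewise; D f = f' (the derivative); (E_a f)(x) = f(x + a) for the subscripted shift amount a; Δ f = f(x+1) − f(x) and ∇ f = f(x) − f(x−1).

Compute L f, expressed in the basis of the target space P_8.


the result is g(x) = (5/2)x^8 - 40x^7 + 630x^6 - 6300x^5 + 36575x^4 - 127820x^3 + 268870x^2 - (632357/2)x + 321279/2

E_{-1} f = (5/2)x^8 - 20x^7 + 70x^6 - 140x^5 + 175x^4 - 140x^3 + 70x^2 - (37/2)x + 1
E_{-1} E_{-1} f = (5/2)x^8 - 40x^7 + 280x^6 - 1120x^5 + 2800x^4 - 4480x^3 + 4480x^2 - (5117/2)x + 637
Δ (E_{-1})^2 f = 20x^7 - 210x^6 + 980x^5 - 2625x^4 + 4340x^3 - 4410x^2 + 2540x - 636
D (E_{-1})^2 f = 20x^7 - 280x^6 + 1680x^5 - 5600x^4 + 11200x^3 - 13440x^2 + 8960x - 5117/2
E_{-2} (E_{-1})^2 f = (5/2)x^8 - 80x^7 + 1120x^6 - 8960x^5 + 44800x^4 - 143360x^3 + 286720x^2 - (655357/2)x + 163834
(Δ + D + E_{-2}) (E_{-1})^2 f = (5/2)x^8 - 40x^7 + 630x^6 - 6300x^5 + 36575x^4 - 127820x^3 + 268870x^2 - (632357/2)x + 321279/2


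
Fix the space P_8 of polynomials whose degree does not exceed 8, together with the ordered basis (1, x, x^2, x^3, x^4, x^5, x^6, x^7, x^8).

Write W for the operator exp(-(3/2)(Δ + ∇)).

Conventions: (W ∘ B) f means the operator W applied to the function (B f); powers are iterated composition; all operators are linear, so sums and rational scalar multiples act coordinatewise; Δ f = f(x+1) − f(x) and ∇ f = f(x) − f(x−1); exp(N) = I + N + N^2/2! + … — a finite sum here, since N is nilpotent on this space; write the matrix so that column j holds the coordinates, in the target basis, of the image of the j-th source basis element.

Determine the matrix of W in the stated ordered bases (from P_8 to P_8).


the matrix is [[1, -3, 9, -30, 117, -516, 2493, -13152, 75177]; [0, 1, -6, 27, -120, 585, -3096, 17451, -105216]; [0, 0, 1, -9, 54, -300, 1755, -10836, 69804]; [0, 0, 0, 1, -12, 90, -600, 4095, -28896]; [0, 0, 0, 0, 1, -15, 135, -1050, 8190]; [0, 0, 0, 0, 0, 1, -18, 189, -1680]; [0, 0, 0, 0, 0, 0, 1, -21, 252]; [0, 0, 0, 0, 0, 0, 0, 1, -24]; [0, 0, 0, 0, 0, 0, 0, 0, 1]] (rows listed top to bottom)

image of 1: 1
image of x: x - 3
image of x^2: x^2 - 6x + 9
image of x^3: x^3 - 9x^2 + 27x - 30
image of x^4: x^4 - 12x^3 + 54x^2 - 120x + 117
image of x^5: x^5 - 15x^4 + 90x^3 - 300x^2 + 585x - 516
image of x^6: x^6 - 18x^5 + 135x^4 - 600x^3 + 1755x^2 - 3096x + 2493
image of x^7: x^7 - 21x^6 + 189x^5 - 1050x^4 + 4095x^3 - 10836x^2 + 17451x - 13152
image of x^8: x^8 - 24x^7 + 252x^6 - 1680x^5 + 8190x^4 - 28896x^3 + 69804x^2 - 105216x + 75177
each image's coordinates form column j of the matrix


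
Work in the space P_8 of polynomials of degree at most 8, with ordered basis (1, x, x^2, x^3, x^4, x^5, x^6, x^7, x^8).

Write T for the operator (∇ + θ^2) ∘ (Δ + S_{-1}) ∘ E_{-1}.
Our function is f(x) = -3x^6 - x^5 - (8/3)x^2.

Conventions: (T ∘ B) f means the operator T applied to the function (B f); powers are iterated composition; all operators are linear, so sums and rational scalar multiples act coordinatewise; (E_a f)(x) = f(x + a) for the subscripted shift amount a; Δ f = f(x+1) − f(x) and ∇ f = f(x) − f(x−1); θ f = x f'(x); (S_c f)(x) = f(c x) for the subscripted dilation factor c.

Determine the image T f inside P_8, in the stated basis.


g(x) = -108x^6 - 893x^5 - 130x^4 - 610x^3 - (1847/3)x^2 + 415x - 166

E_{-1} f = -3x^6 + 17x^5 - 40x^4 + 50x^3 - (113/3)x^2 + (55/3)x - 14/3
Δ E_{-1} f = -18x^5 + 40x^4 - 50x^3 + 35x^2 - (55/3)x + 14/3
S_{-1} E_{-1} f = -3x^6 - 17x^5 - 40x^4 - 50x^3 - (113/3)x^2 - (55/3)x - 14/3
(Δ + S_{-1}) E_{-1} f = -3x^6 - 35x^5 - 100x^3 - (8/3)x^2 - (110/3)x
∇ (Δ + S_{-1}) E_{-1} f = -18x^5 - 130x^4 + 290x^3 - 605x^2 + (1355/3)x - 166
θ (Δ + S_{-1}) E_{-1} f = -18x^6 - 175x^5 - 300x^3 - (16/3)x^2 - (110/3)x
θ θ (Δ + S_{-1}) E_{-1} f = -108x^6 - 875x^5 - 900x^3 - (32/3)x^2 - (110/3)x
(∇ + θ^2) (Δ + S_{-1}) E_{-1} f = -108x^6 - 893x^5 - 130x^4 - 610x^3 - (1847/3)x^2 + 415x - 166


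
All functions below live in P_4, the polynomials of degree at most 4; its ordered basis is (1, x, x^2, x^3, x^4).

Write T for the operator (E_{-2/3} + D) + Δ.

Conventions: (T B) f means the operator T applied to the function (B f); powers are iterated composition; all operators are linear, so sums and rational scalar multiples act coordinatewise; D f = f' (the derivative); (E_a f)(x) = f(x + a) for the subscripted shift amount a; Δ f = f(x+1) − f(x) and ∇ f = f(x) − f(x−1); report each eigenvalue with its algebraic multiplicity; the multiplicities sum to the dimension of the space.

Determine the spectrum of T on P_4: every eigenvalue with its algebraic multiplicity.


image of 1: 1
image of x: x + 4/3
image of x^2: x^2 + (8/3)x + 13/9
image of x^3: x^3 + 4x^2 + (13/3)x + 19/27
image of x^4: x^4 + (16/3)x^3 + (26/3)x^2 + (76/27)x + 97/81
the matrix is upper triangular; its diagonal is (1, 1, 1, 1, 1)
for a triangular matrix the eigenvalues are the diagonal entries, with algebraic multiplicity their repetition count

λ = 1 (multiplicity 5)


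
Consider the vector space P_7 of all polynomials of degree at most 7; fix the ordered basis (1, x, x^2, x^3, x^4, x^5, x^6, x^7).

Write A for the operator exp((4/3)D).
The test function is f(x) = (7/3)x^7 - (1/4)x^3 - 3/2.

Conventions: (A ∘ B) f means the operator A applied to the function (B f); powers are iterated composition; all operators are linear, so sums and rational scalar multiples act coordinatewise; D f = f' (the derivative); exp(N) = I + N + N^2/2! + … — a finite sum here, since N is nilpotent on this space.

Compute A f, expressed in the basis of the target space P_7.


order-1 term: (196/9)x^6 - x^2
order-2 term: (784/9)x^5 - (4/3)x
order-3 term: (15680/81)x^4 - 16/27
order-4 term: (62720/243)x^3
order-5 term: (50176/243)x^2
order-6 term: (200704/2187)x
order-7 term: 114688/6561
the series for exp((4/3)D) f terminates at order 7
exp((4/3)D) f = (7/3)x^7 + (196/9)x^6 + (784/9)x^5 + (15680/81)x^4 + (250637/972)x^3 + (49933/243)x^2 + (197788/2187)x + 201917/13122

g(x) = (7/3)x^7 + (196/9)x^6 + (784/9)x^5 + (15680/81)x^4 + (250637/972)x^3 + (49933/243)x^2 + (197788/2187)x + 201917/13122


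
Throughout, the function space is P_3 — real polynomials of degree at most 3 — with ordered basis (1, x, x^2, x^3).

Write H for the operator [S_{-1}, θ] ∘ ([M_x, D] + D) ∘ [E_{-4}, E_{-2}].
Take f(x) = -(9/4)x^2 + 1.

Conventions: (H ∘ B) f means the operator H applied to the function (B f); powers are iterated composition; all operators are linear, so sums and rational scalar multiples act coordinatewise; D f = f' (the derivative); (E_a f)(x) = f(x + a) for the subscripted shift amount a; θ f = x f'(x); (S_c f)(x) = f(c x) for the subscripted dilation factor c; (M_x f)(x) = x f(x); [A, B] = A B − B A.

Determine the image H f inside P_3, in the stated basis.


E_{-2} f = -(9/4)x^2 + 9x - 8
E_{-4} E_{-2} f = -(9/4)x^2 + 27x - 80
E_{-4} f = -(9/4)x^2 + 18x - 35
E_{-2} E_{-4} f = -(9/4)x^2 + 27x - 80
[E_{-4}, E_{-2}] f = 0
D [E_{-4}, E_{-2}] f = 0
M_x D [E_{-4}, E_{-2}] f = 0
M_x [E_{-4}, E_{-2}] f = 0
D M_x [E_{-4}, E_{-2}] f = 0
[M_x, D] [E_{-4}, E_{-2}] f = 0
D [E_{-4}, E_{-2}] f = 0
([M_x, D] + D) [E_{-4}, E_{-2}] f = 0
θ ([M_x, D] + D) [E_{-4}, E_{-2}] f = 0
S_{-1} θ ([M_x, D] + D) [E_{-4}, E_{-2}] f = 0
S_{-1} ([M_x, D] + D) [E_{-4}, E_{-2}] f = 0
θ S_{-1} ([M_x, D] + D) [E_{-4}, E_{-2}] f = 0
[S_{-1}, θ] ([M_x, D] + D) [E_{-4}, E_{-2}] f = 0

the image equals g(x) = 0


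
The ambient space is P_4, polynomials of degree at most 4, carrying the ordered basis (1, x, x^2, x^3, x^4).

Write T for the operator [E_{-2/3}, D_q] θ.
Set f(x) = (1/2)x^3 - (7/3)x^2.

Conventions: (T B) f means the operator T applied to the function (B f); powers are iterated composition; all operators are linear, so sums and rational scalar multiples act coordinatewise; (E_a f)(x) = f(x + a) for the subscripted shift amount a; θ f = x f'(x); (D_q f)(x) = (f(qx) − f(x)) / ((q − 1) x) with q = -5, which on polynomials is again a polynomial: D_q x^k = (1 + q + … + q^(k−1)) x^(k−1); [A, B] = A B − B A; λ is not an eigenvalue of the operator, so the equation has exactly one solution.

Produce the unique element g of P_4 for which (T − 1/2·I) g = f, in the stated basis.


the result is g(x) = -x^3 + (14/3)x^2 + 216x + 80/3

write g with unknown coordinates in the stated basis and equate coefficients in (T − 1/2·I) g = f
solving from the highest basis element down gives g = -x^3 + (14/3)x^2 + 216x + 80/3
check: T g = 108x + 40/3
so T g − 1/2·g = (1/2)x^3 - (7/3)x^2 = f ✓


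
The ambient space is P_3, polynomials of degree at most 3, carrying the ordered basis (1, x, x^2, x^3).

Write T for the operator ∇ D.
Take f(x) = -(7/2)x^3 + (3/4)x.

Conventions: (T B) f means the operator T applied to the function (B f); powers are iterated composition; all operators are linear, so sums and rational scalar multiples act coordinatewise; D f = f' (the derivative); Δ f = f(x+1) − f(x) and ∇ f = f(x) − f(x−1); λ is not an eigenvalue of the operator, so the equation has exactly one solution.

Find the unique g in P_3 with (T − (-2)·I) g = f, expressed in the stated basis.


g(x) = -(7/4)x^3 + (45/8)x - 21/8

write g with unknown coordinates in the stated basis and equate coefficients in (T − (-2)·I) g = f
solving from the highest basis element down gives g = -(7/4)x^3 + (45/8)x - 21/8
check: T g = -(21/2)x + 21/4
so T g − (-2)·g = -(7/2)x^3 + (3/4)x = f ✓


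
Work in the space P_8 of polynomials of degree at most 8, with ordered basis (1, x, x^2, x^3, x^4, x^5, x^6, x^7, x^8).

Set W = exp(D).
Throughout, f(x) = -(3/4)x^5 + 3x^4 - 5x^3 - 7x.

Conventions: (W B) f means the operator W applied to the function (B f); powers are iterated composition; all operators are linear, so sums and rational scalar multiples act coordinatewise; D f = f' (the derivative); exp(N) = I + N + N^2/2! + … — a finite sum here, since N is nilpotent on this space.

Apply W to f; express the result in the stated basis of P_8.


order-1 term: -(15/4)x^4 + 12x^3 - 15x^2 - 7
order-2 term: -(15/2)x^3 + 18x^2 - 15x
order-3 term: -(15/2)x^2 + 12x - 5
order-4 term: -(15/4)x + 3
order-5 term: -3/4
the series for exp(D) f terminates at order 5
exp(D) f = -(3/4)x^5 - (3/4)x^4 - (1/2)x^3 - (9/2)x^2 - (55/4)x - 39/4

the result is g(x) = -(3/4)x^5 - (3/4)x^4 - (1/2)x^3 - (9/2)x^2 - (55/4)x - 39/4


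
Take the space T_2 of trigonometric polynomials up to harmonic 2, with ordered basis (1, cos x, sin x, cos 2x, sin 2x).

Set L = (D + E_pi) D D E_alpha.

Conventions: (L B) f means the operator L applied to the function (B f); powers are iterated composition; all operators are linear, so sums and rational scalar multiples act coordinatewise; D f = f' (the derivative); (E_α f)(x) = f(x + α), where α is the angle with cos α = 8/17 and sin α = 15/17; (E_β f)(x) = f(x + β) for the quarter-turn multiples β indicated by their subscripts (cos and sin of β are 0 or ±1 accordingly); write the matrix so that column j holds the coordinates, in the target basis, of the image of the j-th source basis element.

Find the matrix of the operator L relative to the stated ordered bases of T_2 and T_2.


image of 1: 0
image of cos x: (23/17)cos x - (7/17)sin x
image of sin x: (7/17)cos x + (23/17)sin x
image of cos 2x: (2564/289)cos 2x - (328/289)sin 2x
image of sin 2x: (328/289)cos 2x + (2564/289)sin 2x
each image's coordinates form column j of the matrix

the matrix is [[0, 0, 0, 0, 0]; [0, 23/17, 7/17, 0, 0]; [0, -7/17, 23/17, 0, 0]; [0, 0, 0, 2564/289, 328/289]; [0, 0, 0, -328/289, 2564/289]] (rows listed top to bottom)


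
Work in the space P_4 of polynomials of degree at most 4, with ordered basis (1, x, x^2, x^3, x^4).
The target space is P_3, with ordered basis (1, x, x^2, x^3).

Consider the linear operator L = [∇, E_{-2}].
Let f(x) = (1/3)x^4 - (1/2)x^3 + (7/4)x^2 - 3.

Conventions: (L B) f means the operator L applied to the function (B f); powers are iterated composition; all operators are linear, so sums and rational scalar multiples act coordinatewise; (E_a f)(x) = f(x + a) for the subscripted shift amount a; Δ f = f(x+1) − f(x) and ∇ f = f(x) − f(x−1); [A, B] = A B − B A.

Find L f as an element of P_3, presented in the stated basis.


E_{-2} f = (1/3)x^4 - (19/6)x^3 + (51/4)x^2 - (71/3)x + 40/3
∇ E_{-2} f = (4/3)x^3 - (23/2)x^2 + (109/3)x - 479/12
∇ f = (4/3)x^3 - (7/2)x^2 + (19/3)x - 31/12
E_{-2} ∇ f = (4/3)x^3 - (23/2)x^2 + (109/3)x - 479/12
[∇, E_{-2}] f = 0

the image equals g(x) = 0


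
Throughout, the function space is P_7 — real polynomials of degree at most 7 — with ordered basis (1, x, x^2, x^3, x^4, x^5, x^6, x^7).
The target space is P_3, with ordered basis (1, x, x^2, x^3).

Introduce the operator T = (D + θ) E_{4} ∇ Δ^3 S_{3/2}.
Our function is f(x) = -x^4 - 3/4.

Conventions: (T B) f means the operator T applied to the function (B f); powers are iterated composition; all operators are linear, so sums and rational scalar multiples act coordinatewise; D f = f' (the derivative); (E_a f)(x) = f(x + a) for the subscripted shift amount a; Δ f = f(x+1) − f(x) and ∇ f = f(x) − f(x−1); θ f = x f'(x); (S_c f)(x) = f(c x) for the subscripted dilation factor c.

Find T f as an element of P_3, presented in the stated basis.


S_{3/2} f = -(81/16)x^4 - 3/4
Δ S_{3/2} f = -(81/4)x^3 - (243/8)x^2 - (81/4)x - 81/16
Δ Δ S_{3/2} f = -(243/4)x^2 - (243/2)x - 567/8
Δ Δ Δ S_{3/2} f = -(243/2)x - 729/4
∇ Δ^3 S_{3/2} f = -243/2
E_{4} ∇ Δ^3 S_{3/2} f = -243/2
D (E_{4} ∇ Δ^3) S_{3/2} f = 0
θ (E_{4} ∇ Δ^3) S_{3/2} f = 0
(D + θ) (E_{4} ∇ Δ^3) S_{3/2} f = 0

the result is g(x) = 0


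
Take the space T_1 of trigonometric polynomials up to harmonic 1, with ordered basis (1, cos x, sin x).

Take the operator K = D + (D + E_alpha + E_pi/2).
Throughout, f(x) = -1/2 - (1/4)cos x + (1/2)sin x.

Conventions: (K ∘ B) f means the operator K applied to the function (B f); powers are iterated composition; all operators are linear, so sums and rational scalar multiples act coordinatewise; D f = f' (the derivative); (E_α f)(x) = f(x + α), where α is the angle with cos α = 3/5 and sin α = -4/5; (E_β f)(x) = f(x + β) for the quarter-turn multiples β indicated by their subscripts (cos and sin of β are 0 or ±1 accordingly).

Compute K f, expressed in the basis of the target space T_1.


D f = (1/2)cos x + (1/4)sin x
D f = (1/2)cos x + (1/4)sin x
E_alpha f = -1/2 - (11/20)cos x + (1/10)sin x
E_pi/2 f = -1/2 + (1/2)cos x + (1/4)sin x
(D + E_alpha + E_pi/2) f = -1 + (9/20)cos x + (3/5)sin x
(D + (D + E_alpha + E_pi/2)) f = -1 + (19/20)cos x + (17/20)sin x

g(x) = -1 + (19/20)cos x + (17/20)sin x


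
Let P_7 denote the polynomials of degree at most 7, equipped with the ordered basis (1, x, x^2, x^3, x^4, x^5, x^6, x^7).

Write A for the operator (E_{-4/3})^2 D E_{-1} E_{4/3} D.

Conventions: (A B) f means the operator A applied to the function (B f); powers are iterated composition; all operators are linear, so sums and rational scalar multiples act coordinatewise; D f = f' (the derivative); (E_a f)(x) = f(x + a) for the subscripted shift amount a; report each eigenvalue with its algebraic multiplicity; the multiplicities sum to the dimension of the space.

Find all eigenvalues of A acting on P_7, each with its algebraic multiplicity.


image of 1: 0
image of x: 0
image of x^2: 2
image of x^3: 6x - 14
image of x^4: 12x^2 - 56x + 196/3
image of x^5: 20x^3 - 140x^2 + (980/3)x - 6860/27
image of x^6: 30x^4 - 280x^3 + 980x^2 - (13720/9)x + 24010/27
image of x^7: 42x^5 - 490x^4 + (6860/3)x^3 - (48020/9)x^2 + (168070/27)x - 235298/81
the matrix is upper triangular; its diagonal is (0, 0, 0, 0, 0, 0, 0, 0)
for a triangular matrix the eigenvalues are the diagonal entries, with algebraic multiplicity their repetition count

λ = 0 (multiplicity 8)


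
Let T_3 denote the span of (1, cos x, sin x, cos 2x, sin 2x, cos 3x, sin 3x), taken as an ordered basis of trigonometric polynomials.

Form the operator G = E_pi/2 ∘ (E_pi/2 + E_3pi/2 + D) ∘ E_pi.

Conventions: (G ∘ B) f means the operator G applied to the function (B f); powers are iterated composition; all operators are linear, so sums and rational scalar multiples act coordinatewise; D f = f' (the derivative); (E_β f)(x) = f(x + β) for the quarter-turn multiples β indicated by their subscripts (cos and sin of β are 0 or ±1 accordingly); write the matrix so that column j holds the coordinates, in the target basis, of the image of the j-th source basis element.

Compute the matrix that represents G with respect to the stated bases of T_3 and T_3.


the matrix is [[2, 0, 0, 0, 0, 0, 0]; [0, 1, 0, 0, 0, 0, 0]; [0, 0, 1, 0, 0, 0, 0]; [0, 0, 0, 2, -2, 0, 0]; [0, 0, 0, 2, 2, 0, 0]; [0, 0, 0, 0, 0, -3, 0]; [0, 0, 0, 0, 0, 0, -3]] (rows listed top to bottom)

image of 1: 2
image of cos x: cos x
image of sin x: sin x
image of cos 2x: 2cos 2x + 2sin 2x
image of sin 2x: -2cos 2x + 2sin 2x
image of cos 3x: -3cos 3x
image of sin 3x: -3sin 3x
each image's coordinates form column j of the matrix


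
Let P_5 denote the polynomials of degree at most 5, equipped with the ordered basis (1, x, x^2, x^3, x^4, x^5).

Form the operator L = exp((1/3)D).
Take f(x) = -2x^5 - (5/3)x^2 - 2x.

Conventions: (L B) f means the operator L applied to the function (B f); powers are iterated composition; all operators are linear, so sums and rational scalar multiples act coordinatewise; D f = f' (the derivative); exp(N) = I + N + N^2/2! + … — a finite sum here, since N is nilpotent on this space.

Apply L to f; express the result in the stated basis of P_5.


the result is g(x) = -2x^5 - (10/3)x^4 - (20/9)x^3 - (65/27)x^2 - (262/81)x - 209/243

order-1 term: -(10/3)x^4 - (10/9)x - 2/3
order-2 term: -(20/9)x^3 - 5/27
order-3 term: -(20/27)x^2
order-4 term: -(10/81)x
order-5 term: -2/243
the series for exp((1/3)D) f terminates at order 5
exp((1/3)D) f = -2x^5 - (10/3)x^4 - (20/9)x^3 - (65/27)x^2 - (262/81)x - 209/243


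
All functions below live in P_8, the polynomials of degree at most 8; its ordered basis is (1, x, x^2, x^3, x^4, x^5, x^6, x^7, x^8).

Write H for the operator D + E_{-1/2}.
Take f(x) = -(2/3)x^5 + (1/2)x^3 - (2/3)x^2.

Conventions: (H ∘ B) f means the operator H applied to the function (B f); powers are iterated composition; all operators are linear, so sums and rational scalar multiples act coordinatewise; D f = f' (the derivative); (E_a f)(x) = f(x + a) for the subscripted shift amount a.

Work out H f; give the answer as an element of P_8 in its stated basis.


the image equals g(x) = -(2/3)x^5 - (5/3)x^4 - (7/6)x^3 + (11/12)x^2 - (1/2)x - 5/24

D f = -(10/3)x^4 + (3/2)x^2 - (4/3)x
E_{-1/2} f = -(2/3)x^5 + (5/3)x^4 - (7/6)x^3 - (7/12)x^2 + (5/6)x - 5/24
(D + E_{-1/2}) f = -(2/3)x^5 - (5/3)x^4 - (7/6)x^3 + (11/12)x^2 - (1/2)x - 5/24


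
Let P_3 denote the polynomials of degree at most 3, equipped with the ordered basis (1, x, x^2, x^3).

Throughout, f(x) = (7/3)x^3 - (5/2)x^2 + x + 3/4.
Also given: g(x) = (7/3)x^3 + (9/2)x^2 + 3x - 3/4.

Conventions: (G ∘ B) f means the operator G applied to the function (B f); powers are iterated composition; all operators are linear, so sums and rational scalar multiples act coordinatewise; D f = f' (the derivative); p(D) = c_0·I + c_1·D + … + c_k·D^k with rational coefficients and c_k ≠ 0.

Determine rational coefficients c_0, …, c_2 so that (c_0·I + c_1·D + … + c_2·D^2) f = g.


c_0 = 1, c_1 = 1, c_2 = 1/2

D^0 f = (7/3)x^3 - (5/2)x^2 + x + 3/4
D^1 f = 7x^2 - 5x + 1
D^2 f = 14x - 5
matching coefficients of g against c_0 f + c_1 Df + … from the top degree down determines the c_i
solution: c_0 = 1, c_1 = 1, c_2 = 1/2


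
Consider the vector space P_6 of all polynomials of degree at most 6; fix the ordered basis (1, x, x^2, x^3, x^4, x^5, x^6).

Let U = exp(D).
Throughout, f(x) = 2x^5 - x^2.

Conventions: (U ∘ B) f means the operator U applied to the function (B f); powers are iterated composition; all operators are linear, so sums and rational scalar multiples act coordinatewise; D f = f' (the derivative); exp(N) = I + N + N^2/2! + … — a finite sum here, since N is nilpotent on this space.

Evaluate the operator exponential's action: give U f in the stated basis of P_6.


order-1 term: 10x^4 - 2x
order-2 term: 20x^3 - 1
order-3 term: 20x^2
order-4 term: 10x
order-5 term: 2
the series for exp(D) f terminates at order 5
exp(D) f = 2x^5 + 10x^4 + 20x^3 + 19x^2 + 8x + 1

the image equals g(x) = 2x^5 + 10x^4 + 20x^3 + 19x^2 + 8x + 1


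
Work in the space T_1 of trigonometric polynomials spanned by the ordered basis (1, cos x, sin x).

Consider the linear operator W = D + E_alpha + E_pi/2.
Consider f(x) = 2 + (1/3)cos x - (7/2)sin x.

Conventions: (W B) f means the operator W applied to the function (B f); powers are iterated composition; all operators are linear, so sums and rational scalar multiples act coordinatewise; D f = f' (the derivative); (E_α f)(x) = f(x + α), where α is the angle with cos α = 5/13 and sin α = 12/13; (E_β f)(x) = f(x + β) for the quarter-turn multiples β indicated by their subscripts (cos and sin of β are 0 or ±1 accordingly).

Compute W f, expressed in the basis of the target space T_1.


the result is g(x) = 4 - (394/39)cos x - (181/78)sin x

D f = -(7/2)cos x - (1/3)sin x
E_alpha f = 2 - (121/39)cos x - (43/26)sin x
E_pi/2 f = 2 - (7/2)cos x - (1/3)sin x
(D + E_alpha + E_pi/2) f = 4 - (394/39)cos x - (181/78)sin x


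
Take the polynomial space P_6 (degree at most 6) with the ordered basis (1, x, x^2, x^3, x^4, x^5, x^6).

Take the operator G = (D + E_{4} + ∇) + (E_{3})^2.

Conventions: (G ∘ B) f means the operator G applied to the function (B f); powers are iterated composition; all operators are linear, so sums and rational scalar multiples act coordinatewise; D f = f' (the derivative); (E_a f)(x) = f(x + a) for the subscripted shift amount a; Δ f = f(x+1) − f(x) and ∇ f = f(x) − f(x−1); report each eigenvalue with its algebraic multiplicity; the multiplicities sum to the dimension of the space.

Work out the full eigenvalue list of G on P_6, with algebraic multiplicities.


λ = 2 (multiplicity 7)

image of 1: 2
image of x: 2x + 12
image of x^2: 2x^2 + 24x + 51
image of x^3: 2x^3 + 36x^2 + 153x + 281
image of x^4: 2x^4 + 48x^3 + 306x^2 + 1124x + 1551
image of x^5: 2x^5 + 60x^4 + 510x^3 + 2810x^2 + 7755x + 8801
image of x^6: 2x^6 + 72x^5 + 765x^4 + 5620x^3 + 23265x^2 + 52806x + 50751
the matrix is upper triangular; its diagonal is (2, 2, 2, 2, 2, 2, 2)
for a triangular matrix the eigenvalues are the diagonal entries, with algebraic multiplicity their repetition count


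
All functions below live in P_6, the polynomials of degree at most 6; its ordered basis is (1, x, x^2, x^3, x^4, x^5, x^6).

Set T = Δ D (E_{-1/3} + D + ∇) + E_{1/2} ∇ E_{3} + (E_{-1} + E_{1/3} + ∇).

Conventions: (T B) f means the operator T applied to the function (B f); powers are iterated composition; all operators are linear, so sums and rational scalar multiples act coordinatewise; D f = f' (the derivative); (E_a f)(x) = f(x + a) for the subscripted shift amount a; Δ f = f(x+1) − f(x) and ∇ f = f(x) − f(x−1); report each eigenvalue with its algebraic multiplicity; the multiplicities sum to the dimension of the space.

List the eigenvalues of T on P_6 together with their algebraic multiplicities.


image of 1: 2
image of x: 2x + 4/3
image of x^2: 2x^2 + (8/3)x + 73/9
image of x^3: 2x^3 + 4x^2 + (73/3)x + 4351/108
image of x^4: 2x^4 + (16/3)x^3 + (146/3)x^2 + (4351/27)x + 10072/81
image of x^5: 2x^5 + (20/3)x^4 + (730/9)x^3 + (21755/54)x^2 + (50360/81)x + 1782619/3888
image of x^6: 2x^6 + 8x^5 + (365/3)x^4 + (21755/27)x^3 + (50360/27)x^2 + (1782619/648)x + 9476657/5832
the matrix is upper triangular; its diagonal is (2, 2, 2, 2, 2, 2, 2)
for a triangular matrix the eigenvalues are the diagonal entries, with algebraic multiplicity their repetition count

λ = 2 (multiplicity 7)


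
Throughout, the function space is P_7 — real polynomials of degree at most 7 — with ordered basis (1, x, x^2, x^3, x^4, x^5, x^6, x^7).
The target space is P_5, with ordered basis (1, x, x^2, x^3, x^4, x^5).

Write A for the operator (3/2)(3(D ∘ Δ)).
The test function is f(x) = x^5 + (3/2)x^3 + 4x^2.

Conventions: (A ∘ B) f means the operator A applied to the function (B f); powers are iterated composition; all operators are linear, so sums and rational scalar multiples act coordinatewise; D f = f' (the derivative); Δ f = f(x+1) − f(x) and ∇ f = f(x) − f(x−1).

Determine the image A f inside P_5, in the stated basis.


Δ f = 5x^4 + 10x^3 + (29/2)x^2 + (35/2)x + 13/2
D Δ f = 20x^3 + 30x^2 + 29x + 35/2
(3(D ∘ Δ)) f = 60x^3 + 90x^2 + 87x + 105/2
((3/2)(3(D ∘ Δ))) f = 90x^3 + 135x^2 + (261/2)x + 315/4

the result is g(x) = 90x^3 + 135x^2 + (261/2)x + 315/4


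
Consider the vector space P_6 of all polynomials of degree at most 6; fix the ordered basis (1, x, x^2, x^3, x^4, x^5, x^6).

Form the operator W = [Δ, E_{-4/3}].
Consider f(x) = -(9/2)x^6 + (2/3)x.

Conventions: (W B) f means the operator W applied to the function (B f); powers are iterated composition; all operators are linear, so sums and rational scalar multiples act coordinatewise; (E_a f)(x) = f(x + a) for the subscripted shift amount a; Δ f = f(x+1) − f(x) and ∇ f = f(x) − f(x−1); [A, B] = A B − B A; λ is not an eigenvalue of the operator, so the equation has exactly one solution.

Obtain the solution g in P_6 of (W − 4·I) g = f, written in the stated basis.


write g with unknown coordinates in the stated basis and equate coefficients in (W − 4·I) g = f
solving from the highest basis element down gives g = (9/8)x^6 - (1/6)x
check: W g = 0
so W g − 4·g = -(9/2)x^6 + (2/3)x = f ✓

the result is g(x) = (9/8)x^6 - (1/6)x


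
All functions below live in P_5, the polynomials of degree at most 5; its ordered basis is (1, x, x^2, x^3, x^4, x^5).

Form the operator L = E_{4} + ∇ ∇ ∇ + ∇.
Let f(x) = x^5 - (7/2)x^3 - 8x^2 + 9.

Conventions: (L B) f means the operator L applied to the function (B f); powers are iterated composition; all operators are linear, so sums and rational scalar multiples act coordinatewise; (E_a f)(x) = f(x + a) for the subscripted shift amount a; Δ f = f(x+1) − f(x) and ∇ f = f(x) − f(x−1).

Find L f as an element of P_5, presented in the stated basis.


E_{4} f = x^5 + 20x^4 + (313/2)x^3 + 590x^2 + 1048x + 681
∇ f = 5x^4 - 10x^3 - (1/2)x^2 - (21/2)x + 11/2
∇ ∇ f = 20x^3 - 60x^2 + 49x - 25
∇ ∇ ∇ f = 60x^2 - 180x + 129
∇ f = 5x^4 - 10x^3 - (1/2)x^2 - (21/2)x + 11/2
(E_{4} + ∇ ∇ ∇ + ∇) f = x^5 + 25x^4 + (293/2)x^3 + (1299/2)x^2 + (1715/2)x + 1631/2

the image equals g(x) = x^5 + 25x^4 + (293/2)x^3 + (1299/2)x^2 + (1715/2)x + 1631/2


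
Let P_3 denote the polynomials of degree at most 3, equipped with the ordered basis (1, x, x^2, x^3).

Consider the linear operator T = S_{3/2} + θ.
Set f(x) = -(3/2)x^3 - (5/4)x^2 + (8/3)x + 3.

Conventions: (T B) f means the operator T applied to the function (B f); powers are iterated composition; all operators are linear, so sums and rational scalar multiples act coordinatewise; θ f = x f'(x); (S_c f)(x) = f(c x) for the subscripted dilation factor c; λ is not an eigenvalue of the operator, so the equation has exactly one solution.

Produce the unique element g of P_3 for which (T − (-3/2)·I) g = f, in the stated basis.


the result is g(x) = -(4/21)x^3 - (5/23)x^2 + (2/3)x + 6/5

write g with unknown coordinates in the stated basis and equate coefficients in (T − (-3/2)·I) g = f
solving from the highest basis element down gives g = -(4/21)x^3 - (5/23)x^2 + (2/3)x + 6/5
check: T g = -(17/14)x^3 - (85/92)x^2 + (5/3)x + 6/5
so T g − (-3/2)·g = -(3/2)x^3 - (5/4)x^2 + (8/3)x + 3 = f ✓


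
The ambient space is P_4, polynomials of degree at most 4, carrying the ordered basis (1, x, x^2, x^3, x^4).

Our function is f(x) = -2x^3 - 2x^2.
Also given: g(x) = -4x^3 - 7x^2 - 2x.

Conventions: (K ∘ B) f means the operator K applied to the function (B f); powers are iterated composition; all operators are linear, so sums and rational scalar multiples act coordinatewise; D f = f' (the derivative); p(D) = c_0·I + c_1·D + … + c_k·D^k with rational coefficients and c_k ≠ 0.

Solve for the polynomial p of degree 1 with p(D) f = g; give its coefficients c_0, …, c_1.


c_0 = 2, c_1 = 1/2

D^0 f = -2x^3 - 2x^2
D^1 f = -6x^2 - 4x
matching coefficients of g against c_0 f + c_1 Df + … from the top degree down determines the c_i
solution: c_0 = 2, c_1 = 1/2


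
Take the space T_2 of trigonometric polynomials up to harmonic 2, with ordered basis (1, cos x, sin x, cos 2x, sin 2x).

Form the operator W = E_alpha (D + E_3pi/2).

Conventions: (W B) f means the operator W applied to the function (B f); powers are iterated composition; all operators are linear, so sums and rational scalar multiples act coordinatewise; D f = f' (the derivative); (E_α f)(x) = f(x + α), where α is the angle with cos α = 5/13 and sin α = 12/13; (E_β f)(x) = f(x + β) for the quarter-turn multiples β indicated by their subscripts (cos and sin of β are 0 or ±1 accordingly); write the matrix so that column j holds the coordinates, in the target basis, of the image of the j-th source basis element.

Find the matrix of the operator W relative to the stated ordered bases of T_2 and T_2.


the matrix is [[1, 0, 0, 0, 0]; [0, 0, 0, 0, 0]; [0, 0, 0, 0, 0]; [0, 0, 0, -121/169, -358/169]; [0, 0, 0, 358/169, -121/169]] (rows listed top to bottom)

image of 1: 1
image of cos x: 0
image of sin x: 0
image of cos 2x: -(121/169)cos 2x + (358/169)sin 2x
image of sin 2x: -(358/169)cos 2x - (121/169)sin 2x
each image's coordinates form column j of the matrix


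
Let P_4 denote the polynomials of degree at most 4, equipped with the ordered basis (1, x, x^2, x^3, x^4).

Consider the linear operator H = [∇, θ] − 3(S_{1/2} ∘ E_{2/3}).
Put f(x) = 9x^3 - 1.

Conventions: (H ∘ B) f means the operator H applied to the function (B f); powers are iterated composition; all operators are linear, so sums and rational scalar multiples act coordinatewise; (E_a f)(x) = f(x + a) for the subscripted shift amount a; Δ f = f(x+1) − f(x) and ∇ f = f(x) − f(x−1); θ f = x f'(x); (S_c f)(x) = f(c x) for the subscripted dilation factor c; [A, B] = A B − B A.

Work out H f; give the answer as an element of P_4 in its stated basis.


θ f = 27x^3
∇ θ f = 81x^2 - 81x + 27
∇ f = 27x^2 - 27x + 9
θ ∇ f = 54x^2 - 27x
[∇, θ] f = 27x^2 - 54x + 27
E_{2/3} f = 9x^3 + 18x^2 + 12x + 5/3
S_{1/2} E_{2/3} f = (9/8)x^3 + (9/2)x^2 + 6x + 5/3
(-3(S_{1/2} ∘ E_{2/3})) f = -(27/8)x^3 - (27/2)x^2 - 18x - 5
([∇, θ] − 3(S_{1/2} ∘ E_{2/3})) f = -(27/8)x^3 + (27/2)x^2 - 72x + 22

the result is g(x) = -(27/8)x^3 + (27/2)x^2 - 72x + 22


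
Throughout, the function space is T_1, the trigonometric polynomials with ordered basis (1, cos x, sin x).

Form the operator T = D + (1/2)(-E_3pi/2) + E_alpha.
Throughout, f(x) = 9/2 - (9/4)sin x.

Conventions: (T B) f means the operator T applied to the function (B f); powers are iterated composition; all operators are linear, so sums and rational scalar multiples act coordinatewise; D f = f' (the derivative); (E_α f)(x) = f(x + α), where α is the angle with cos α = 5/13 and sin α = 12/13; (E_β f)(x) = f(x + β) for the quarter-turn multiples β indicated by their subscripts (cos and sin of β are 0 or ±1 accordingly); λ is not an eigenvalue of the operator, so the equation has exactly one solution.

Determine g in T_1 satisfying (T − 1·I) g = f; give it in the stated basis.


g(x) = -9 + (567/650)cos x + (72/325)sin x

write g with unknown coordinates in the stated basis and equate coefficients in (T − 1·I) g = f
solving from the highest basis element down gives g = -9 + (567/650)cos x + (72/325)sin x
check: T g = -9/2 + (567/650)cos x - (2637/1300)sin x
so T g − 1·g = 9/2 - (9/4)sin x = f ✓
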